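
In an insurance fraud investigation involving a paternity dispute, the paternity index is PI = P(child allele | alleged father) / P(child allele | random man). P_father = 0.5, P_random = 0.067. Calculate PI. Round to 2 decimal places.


Paternity Index calculation:
PI = P(allele|father) / P(allele|random)
PI = 0.5 / 0.067
PI = 7.46

7.46


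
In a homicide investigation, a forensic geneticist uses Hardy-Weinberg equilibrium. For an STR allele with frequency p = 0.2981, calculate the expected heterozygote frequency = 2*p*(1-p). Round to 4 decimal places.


Hardy-Weinberg heterozygote frequency:
q = 1 - p = 1 - 0.2981 = 0.7019
2pq = 2 * 0.2981 * 0.7019 = 0.4185

0.4185


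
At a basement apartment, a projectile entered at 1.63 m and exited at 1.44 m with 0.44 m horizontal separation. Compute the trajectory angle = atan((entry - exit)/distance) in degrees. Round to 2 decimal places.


Bullet trajectory angle:
Height difference = 1.63 - 1.44 = 0.19 m
angle = atan(0.19 / 0.44)
angle = atan(0.431818)
angle = 23.36 degrees

23.36


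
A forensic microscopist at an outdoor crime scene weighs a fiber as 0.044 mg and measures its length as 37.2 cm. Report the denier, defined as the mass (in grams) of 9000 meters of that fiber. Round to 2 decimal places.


Denier calculation:
Mass in grams = 0.044 mg / 1000 = 0.000044 g
Length in meters = 37.2 cm / 100 = 0.372 m
Linear density = mass / length = 0.000044 / 0.372 = 0.00011828 g/m
Denier = (g/m) * 9000 = 0.00011828 * 9000 = 1.06

1.06


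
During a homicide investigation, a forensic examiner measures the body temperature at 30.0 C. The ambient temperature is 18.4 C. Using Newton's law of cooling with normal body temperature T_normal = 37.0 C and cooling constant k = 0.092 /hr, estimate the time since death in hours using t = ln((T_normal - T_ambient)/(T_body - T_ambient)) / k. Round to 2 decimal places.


Using Newton's law of cooling:
t = ln((T_normal - T_ambient) / (T_body - T_ambient)) / k
T_normal - T_ambient = 18.6
T_body - T_ambient = 11.6
Ratio = 1.603448
ln(ratio) = 0.472156
t = 0.472156 / 0.092 = 5.13 hours

5.13


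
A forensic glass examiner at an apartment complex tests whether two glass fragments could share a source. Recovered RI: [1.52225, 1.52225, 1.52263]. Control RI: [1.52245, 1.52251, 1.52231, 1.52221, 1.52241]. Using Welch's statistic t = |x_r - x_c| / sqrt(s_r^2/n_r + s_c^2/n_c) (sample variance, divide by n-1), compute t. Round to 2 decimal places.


Welch's t-criterion for glass RI comparison:
Recovered mean = sum / n_r = 4.56713 / 3 = 1.5223767
Control mean = sum / n_c = 7.61189 / 5 = 1.522378
Recovered sample variance s_r^2 = 4.81333e-08
Control sample variance s_c^2 = 1.412e-08
Welch SE (unpooled) = sqrt(s_r^2/n_r + s_c^2/n_c) = sqrt(1.60444e-08 + 2.824e-09) = sqrt(1.88684e-08) = 0.000137362
|mean_r - mean_c| = 1.33333e-06
t = 1.33333e-06 / 0.000137362 = 0.01

0.01


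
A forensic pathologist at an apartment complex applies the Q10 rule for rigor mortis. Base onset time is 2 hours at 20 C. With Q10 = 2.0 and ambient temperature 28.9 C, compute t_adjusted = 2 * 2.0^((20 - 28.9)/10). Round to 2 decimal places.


Rigor mortis time adjustment:
Exponent = (T_ref - T_actual) / 10 = (20 - 28.9) / 10 = -0.89
Q10 factor = 2.0^-0.89 = 0.53961
t_adjusted = 2 * 0.53961 = 1.08 hours

1.08


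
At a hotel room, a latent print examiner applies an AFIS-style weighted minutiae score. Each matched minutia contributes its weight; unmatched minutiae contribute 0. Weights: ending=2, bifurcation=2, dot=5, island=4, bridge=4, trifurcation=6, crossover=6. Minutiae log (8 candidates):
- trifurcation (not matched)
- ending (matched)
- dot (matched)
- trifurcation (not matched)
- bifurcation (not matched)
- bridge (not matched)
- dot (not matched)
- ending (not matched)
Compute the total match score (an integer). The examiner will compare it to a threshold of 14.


Weighted minutiae match score:
  trifurcation: not matched, +0
  ending: matched, +2 (running total 2)
  dot: matched, +5 (running total 7)
  trifurcation: not matched, +0
  bifurcation: not matched, +0
  bridge: not matched, +0
  dot: not matched, +0
  ending: not matched, +0
Total score = 7
Threshold = 14; verdict = inconclusive

7


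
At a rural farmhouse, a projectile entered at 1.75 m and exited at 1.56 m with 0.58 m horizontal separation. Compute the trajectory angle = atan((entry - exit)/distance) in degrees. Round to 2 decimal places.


Bullet trajectory angle:
Height difference = 1.75 - 1.56 = 0.19 m
angle = atan(0.19 / 0.58)
angle = atan(0.327586)
angle = 18.14 degrees

18.14


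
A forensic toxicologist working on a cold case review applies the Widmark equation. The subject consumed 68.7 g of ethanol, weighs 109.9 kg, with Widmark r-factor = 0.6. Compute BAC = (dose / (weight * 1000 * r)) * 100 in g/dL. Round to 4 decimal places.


Applying the Widmark formula:
BAC = (dose_g / (body_wt * 1000 * r)) * 100
Denominator = 109.9 * 1000 * 0.6 = 65940
BAC = (68.7 / 65940) * 100
BAC = 0.1042 g/dL

0.1042


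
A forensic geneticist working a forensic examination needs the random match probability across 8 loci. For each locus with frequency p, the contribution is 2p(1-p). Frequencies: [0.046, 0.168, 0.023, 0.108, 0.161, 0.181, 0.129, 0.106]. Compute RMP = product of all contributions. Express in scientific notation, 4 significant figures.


Computing RMP for 8 loci:
Locus 1: 2 * 0.046 * 0.954 = 0.087768
Locus 2: 2 * 0.168 * 0.832 = 0.279552
Locus 3: 2 * 0.023 * 0.977 = 0.044942
Locus 4: 2 * 0.108 * 0.892 = 0.192672
Locus 5: 2 * 0.161 * 0.839 = 0.270158
Locus 6: 2 * 0.181 * 0.819 = 0.296478
Locus 7: 2 * 0.129 * 0.871 = 0.224718
Locus 8: 2 * 0.106 * 0.894 = 0.189528
RMP = 7.248e-07

7.248e-07


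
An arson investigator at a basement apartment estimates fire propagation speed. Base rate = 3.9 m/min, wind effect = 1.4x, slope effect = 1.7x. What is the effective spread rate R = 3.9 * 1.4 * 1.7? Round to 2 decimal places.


Fire spread rate calculation:
R = R0 * wind_factor * slope_factor
= 3.9 * 1.4 * 1.7
= 5.46 * 1.7
= 9.28 m/min

9.28


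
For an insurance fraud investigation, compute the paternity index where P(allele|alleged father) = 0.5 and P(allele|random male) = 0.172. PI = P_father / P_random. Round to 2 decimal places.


Paternity Index calculation:
PI = P(allele|father) / P(allele|random)
PI = 0.5 / 0.172
PI = 2.91

2.91


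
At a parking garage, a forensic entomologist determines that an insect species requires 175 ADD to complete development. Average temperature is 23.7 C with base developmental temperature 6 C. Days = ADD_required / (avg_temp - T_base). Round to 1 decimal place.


Insect development time:
Effective temperature = avg_temp - T_base = 23.7 - 6 = 17.7 C
Days = ADD / effective_temp = 175 / 17.7 = 9.9 days

9.9


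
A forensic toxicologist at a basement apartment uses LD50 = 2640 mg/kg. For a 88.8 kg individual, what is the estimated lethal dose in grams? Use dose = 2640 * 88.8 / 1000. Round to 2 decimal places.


Lethal dose calculation:
Lethal dose = LD50 * body_weight / 1000
= 2640 * 88.8 / 1000
= 234432 / 1000
= 234.43 g

234.43


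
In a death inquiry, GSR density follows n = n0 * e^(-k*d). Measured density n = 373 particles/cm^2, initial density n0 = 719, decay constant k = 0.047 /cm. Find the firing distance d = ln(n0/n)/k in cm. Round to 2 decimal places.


GSR distance calculation:
n0/n = 719 / 373 = 1.927614
ln(n0/n) = 0.656283
d = 0.656283 / 0.047 = 13.96 cm

13.96


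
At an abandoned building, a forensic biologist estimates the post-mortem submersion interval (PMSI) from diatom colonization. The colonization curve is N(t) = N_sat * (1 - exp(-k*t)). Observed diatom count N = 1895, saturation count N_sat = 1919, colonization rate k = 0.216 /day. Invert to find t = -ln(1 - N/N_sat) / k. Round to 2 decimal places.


PMSI from diatom colonization curve:
N / N_sat = 1895 / 1919 = 0.987493
1 - N/N_sat = 0.012507
ln(1 - N/N_sat) = -4.381467
t = -ln(1 - N/N_sat) / k = -(-4.381467) / 0.216 = 20.28 days

20.28


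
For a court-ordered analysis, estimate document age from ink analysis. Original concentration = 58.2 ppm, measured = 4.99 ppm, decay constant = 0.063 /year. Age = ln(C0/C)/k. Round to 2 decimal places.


Document age estimation:
C0/C = 58.2 / 4.99 = 11.663327
ln(C0/C) = 2.456449
t = 2.456449 / 0.063 = 38.99 years

38.99


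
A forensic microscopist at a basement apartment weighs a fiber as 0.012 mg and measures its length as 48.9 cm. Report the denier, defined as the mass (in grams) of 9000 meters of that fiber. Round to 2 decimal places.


Denier calculation:
Mass in grams = 0.012 mg / 1000 = 0.000012 g
Length in meters = 48.9 cm / 100 = 0.489 m
Linear density = mass / length = 0.000012 / 0.489 = 0.00002454 g/m
Denier = (g/m) * 9000 = 0.00002454 * 9000 = 0.22

0.22


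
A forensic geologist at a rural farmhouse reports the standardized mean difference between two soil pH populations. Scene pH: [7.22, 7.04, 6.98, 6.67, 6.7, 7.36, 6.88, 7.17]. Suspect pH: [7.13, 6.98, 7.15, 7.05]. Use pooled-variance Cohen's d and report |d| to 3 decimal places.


Pooled-variance Cohen's d for soil pH comparison:
Scene mean = 56.02 / 8 = 7.0025
Suspect mean = 28.31 / 4 = 7.0775
Scene sample variance s_s^2 = 0.060307
Suspect sample variance s_c^2 = 0.006092
Pooled variance = ((n_s-1)*s_s^2 + (n_c-1)*s_c^2) / (n_s + n_c - 2) = 0.044043
Pooled SD = sqrt(0.044043) = 0.209864
Mean difference = -0.075
|d| = |-0.075| / 0.209864 = 0.357

0.357


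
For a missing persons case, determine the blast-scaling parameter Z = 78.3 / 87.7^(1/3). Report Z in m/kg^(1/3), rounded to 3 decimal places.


Scaled distance calculation:
W^(1/3) = 87.7^(1/3) = 4.4429
Z = R / W^(1/3) = 78.3 / 4.4429
Z = 17.624 m/kg^(1/3)

17.624


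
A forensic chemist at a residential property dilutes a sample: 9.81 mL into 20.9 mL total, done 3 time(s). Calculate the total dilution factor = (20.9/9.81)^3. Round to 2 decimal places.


Dilution factor calculation:
Single dilution = V_total / V_sample = 20.9 / 9.81 ≈ 2.130479
Number of dilutions = 3
Total DF = (20.9 / 9.81)^3 (full precision, rounded at the end) = 9.67

9.67


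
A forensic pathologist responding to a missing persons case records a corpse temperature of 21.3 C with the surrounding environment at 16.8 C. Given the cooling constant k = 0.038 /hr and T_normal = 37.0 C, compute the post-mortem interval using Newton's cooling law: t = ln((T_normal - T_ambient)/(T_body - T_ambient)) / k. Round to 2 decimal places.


Using Newton's law of cooling:
t = ln((T_normal - T_ambient) / (T_body - T_ambient)) / k
T_normal - T_ambient = 20.2
T_body - T_ambient = 4.5
Ratio = 4.488889
ln(ratio) = 1.501605
t = 1.501605 / 0.038 = 39.52 hours

39.52


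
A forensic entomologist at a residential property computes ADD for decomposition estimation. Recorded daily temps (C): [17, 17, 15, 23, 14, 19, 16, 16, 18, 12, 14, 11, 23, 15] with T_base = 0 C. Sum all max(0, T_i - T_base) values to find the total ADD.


Computing ADD day by day:
Day 1: max(0, 17 - 0) = 17
Day 2: max(0, 17 - 0) = 17
Day 3: max(0, 15 - 0) = 15
Day 4: max(0, 23 - 0) = 23
Day 5: max(0, 14 - 0) = 14
Day 6: max(0, 19 - 0) = 19
Day 7: max(0, 16 - 0) = 16
Day 8: max(0, 16 - 0) = 16
Day 9: max(0, 18 - 0) = 18
Day 10: max(0, 12 - 0) = 12
Day 11: max(0, 14 - 0) = 14
Day 12: max(0, 11 - 0) = 11
Day 13: max(0, 23 - 0) = 23
Day 14: max(0, 15 - 0) = 15
Total ADD = 230

230


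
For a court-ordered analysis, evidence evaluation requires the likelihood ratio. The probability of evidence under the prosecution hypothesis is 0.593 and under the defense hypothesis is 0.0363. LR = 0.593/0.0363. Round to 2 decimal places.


Likelihood ratio calculation:
LR = P(E|Hp) / P(E|Hd)
LR = 0.593 / 0.0363
LR = 16.34

16.34


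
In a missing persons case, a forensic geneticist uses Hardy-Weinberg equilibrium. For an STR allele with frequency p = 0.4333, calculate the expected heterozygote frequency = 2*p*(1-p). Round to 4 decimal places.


Hardy-Weinberg heterozygote frequency:
q = 1 - p = 1 - 0.4333 = 0.5667
2pq = 2 * 0.4333 * 0.5667 = 0.4911

0.4911


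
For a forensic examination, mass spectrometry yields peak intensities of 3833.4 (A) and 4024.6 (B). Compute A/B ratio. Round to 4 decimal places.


Spectral peak ratio:
Peak A = 3833.4 counts
Peak B = 4024.6 counts
Ratio = 3833.4 / 4024.6 = 0.9525

0.9525


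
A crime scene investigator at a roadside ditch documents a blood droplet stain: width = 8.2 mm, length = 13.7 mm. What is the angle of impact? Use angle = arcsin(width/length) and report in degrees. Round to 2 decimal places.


Blood spatter impact angle calculation:
width / length = 8.2 / 13.7 = 0.59854
angle = arcsin(0.59854)
angle = 36.77 degrees

36.77


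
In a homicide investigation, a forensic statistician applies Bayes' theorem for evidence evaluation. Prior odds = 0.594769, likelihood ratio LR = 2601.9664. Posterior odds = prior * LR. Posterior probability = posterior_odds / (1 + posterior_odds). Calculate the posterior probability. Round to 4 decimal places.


Bayesian evidence evaluation:
Posterior odds = prior_odds * LR = 0.594769 * 2601.9664 = 1547.569
Posterior probability = posterior_odds / (1 + posterior_odds)
= 1547.569 / (1 + 1547.569)
= 1547.569 / 1548.569
= 0.9994

0.9994


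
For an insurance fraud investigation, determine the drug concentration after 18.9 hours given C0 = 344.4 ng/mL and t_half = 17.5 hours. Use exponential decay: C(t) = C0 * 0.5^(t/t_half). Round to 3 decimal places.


Drug concentration decay:
Number of half-lives = t / t_half = 18.9 / 17.5 = 1.08
Decay factor = 0.5^1.08 = 0.47302882
C(t) = 344.4 * 0.47302882 = 162.911 ng/mL

162.911


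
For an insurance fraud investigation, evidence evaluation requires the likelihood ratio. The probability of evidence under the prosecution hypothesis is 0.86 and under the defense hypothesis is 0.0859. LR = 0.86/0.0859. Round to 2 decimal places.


Likelihood ratio calculation:
LR = P(E|Hp) / P(E|Hd)
LR = 0.86 / 0.0859
LR = 10.01

10.01


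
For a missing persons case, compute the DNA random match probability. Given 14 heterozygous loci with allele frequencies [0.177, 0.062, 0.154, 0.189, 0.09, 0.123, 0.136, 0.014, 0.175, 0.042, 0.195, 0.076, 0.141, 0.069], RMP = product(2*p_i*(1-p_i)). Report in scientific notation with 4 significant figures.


Computing RMP for 14 loci:
Locus 1: 2 * 0.177 * 0.823 = 0.291342
Locus 2: 2 * 0.062 * 0.938 = 0.116312
Locus 3: 2 * 0.154 * 0.846 = 0.260568
Locus 4: 2 * 0.189 * 0.811 = 0.306558
Locus 5: 2 * 0.09 * 0.91 = 0.1638
Locus 6: 2 * 0.123 * 0.877 = 0.215742
Locus 7: 2 * 0.136 * 0.864 = 0.235008
Locus 8: 2 * 0.014 * 0.986 = 0.027608
Locus 9: 2 * 0.175 * 0.825 = 0.28875
Locus 10: 2 * 0.042 * 0.958 = 0.080472
Locus 11: 2 * 0.195 * 0.805 = 0.31395
Locus 12: 2 * 0.076 * 0.924 = 0.140448
Locus 13: 2 * 0.141 * 0.859 = 0.242238
Locus 14: 2 * 0.069 * 0.931 = 0.128478
RMP = 1.979e-11

1.979e-11


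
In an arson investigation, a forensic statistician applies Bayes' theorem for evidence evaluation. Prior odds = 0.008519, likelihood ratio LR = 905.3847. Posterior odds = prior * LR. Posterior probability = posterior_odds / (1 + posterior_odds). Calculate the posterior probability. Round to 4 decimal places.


Bayesian evidence evaluation:
Posterior odds = prior_odds * LR = 0.008519 * 905.3847 = 7.712972
Posterior probability = posterior_odds / (1 + posterior_odds)
= 7.712972 / (1 + 7.712972)
= 7.712972 / 8.712972
= 0.8852

0.8852


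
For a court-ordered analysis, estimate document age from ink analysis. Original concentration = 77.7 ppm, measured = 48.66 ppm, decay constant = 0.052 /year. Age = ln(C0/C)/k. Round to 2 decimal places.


Document age estimation:
C0/C = 77.7 / 48.66 = 1.596794
ln(C0/C) = 0.467998
t = 0.467998 / 0.052 = 9.00 years

9.00


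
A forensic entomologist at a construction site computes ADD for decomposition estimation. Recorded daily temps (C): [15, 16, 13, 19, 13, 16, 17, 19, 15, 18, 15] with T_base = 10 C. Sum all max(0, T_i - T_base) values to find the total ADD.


Computing ADD day by day:
Day 1: max(0, 15 - 10) = 5
Day 2: max(0, 16 - 10) = 6
Day 3: max(0, 13 - 10) = 3
Day 4: max(0, 19 - 10) = 9
Day 5: max(0, 13 - 10) = 3
Day 6: max(0, 16 - 10) = 6
Day 7: max(0, 17 - 10) = 7
Day 8: max(0, 19 - 10) = 9
Day 9: max(0, 15 - 10) = 5
Day 10: max(0, 18 - 10) = 8
Day 11: max(0, 15 - 10) = 5
Total ADD = 66

66


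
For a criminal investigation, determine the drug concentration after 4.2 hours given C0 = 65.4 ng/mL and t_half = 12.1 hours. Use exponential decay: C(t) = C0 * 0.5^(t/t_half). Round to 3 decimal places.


Drug concentration decay:
Number of half-lives = t / t_half = 4.2 / 12.1 = 0.347107
Decay factor = 0.5^0.347107 = 0.78615898
C(t) = 65.4 * 0.78615898 = 51.415 ng/mL

51.415


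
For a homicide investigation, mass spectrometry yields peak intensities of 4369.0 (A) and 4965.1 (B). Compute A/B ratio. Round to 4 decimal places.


Spectral peak ratio:
Peak A = 4369.0 counts
Peak B = 4965.1 counts
Ratio = 4369.0 / 4965.1 = 0.8799

0.8799


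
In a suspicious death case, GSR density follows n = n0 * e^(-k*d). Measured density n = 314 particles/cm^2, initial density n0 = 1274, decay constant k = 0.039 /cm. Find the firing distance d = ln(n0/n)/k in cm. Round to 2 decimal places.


GSR distance calculation:
n0/n = 1274 / 314 = 4.057325
ln(n0/n) = 1.400524
d = 1.400524 / 0.039 = 35.91 cm

35.91


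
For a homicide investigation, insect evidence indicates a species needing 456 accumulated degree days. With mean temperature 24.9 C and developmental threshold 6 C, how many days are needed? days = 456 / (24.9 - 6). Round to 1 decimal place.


Insect development time:
Effective temperature = avg_temp - T_base = 24.9 - 6 = 18.9 C
Days = ADD / effective_temp = 456 / 18.9 = 24.1 days

24.1


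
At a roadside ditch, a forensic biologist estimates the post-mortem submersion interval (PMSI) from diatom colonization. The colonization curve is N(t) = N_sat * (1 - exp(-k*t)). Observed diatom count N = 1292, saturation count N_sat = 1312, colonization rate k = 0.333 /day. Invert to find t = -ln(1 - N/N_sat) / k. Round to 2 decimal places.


PMSI from diatom colonization curve:
N / N_sat = 1292 / 1312 = 0.984756
1 - N/N_sat = 0.015244
ln(1 - N/N_sat) = -4.183569
t = -ln(1 - N/N_sat) / k = -(-4.183569) / 0.333 = 12.56 days

12.56


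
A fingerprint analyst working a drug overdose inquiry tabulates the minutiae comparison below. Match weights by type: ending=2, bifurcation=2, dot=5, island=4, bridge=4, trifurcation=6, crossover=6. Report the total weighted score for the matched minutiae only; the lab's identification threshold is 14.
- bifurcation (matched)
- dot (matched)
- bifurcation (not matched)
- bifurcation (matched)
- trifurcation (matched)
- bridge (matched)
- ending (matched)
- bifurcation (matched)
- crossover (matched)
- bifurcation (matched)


Weighted minutiae match score:
  bifurcation: matched, +2 (running total 2)
  dot: matched, +5 (running total 7)
  bifurcation: not matched, +0
  bifurcation: matched, +2 (running total 9)
  trifurcation: matched, +6 (running total 15)
  bridge: matched, +4 (running total 19)
  ending: matched, +2 (running total 21)
  bifurcation: matched, +2 (running total 23)
  crossover: matched, +6 (running total 29)
  bifurcation: matched, +2 (running total 31)
Total score = 31
Threshold = 14; verdict = identification

31


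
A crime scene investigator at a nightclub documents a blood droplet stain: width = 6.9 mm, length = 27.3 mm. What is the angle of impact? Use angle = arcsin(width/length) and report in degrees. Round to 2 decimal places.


Blood spatter impact angle calculation:
width / length = 6.9 / 27.3 = 0.252747
angle = arcsin(0.252747)
angle = 14.64 degrees

14.64


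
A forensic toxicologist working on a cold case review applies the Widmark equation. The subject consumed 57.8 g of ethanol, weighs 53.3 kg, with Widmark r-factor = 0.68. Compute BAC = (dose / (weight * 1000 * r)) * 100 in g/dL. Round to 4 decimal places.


Applying the Widmark formula:
BAC = (dose_g / (body_wt * 1000 * r)) * 100
Denominator = 53.3 * 1000 * 0.68 = 36244
BAC = (57.8 / 36244) * 100
BAC = 0.1595 g/dL

0.1595


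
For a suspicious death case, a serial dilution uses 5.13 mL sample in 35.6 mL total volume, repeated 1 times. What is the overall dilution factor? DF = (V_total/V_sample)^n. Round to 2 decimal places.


Dilution factor calculation:
Single dilution = V_total / V_sample = 35.6 / 5.13 ≈ 6.939571
Number of dilutions = 1
Total DF = (35.6 / 5.13)^1 (full precision, rounded at the end) = 6.94

6.94


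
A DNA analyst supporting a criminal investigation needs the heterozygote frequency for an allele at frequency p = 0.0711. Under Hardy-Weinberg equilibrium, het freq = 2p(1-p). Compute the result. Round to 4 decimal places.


Hardy-Weinberg heterozygote frequency:
q = 1 - p = 1 - 0.0711 = 0.9289
2pq = 2 * 0.0711 * 0.9289 = 0.1321

0.1321


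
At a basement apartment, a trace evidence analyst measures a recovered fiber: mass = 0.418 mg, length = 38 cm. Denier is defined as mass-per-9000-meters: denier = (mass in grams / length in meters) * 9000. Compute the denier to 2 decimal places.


Denier calculation:
Mass in grams = 0.418 mg / 1000 = 0.000418 g
Length in meters = 38 cm / 100 = 0.38 m
Linear density = mass / length = 0.000418 / 0.38 = 0.0011 g/m
Denier = (g/m) * 9000 = 0.0011 * 9000 = 9.90

9.90


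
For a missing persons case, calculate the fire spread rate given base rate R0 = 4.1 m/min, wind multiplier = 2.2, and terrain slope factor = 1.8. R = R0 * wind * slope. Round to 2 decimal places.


Fire spread rate calculation:
R = R0 * wind_factor * slope_factor
= 4.1 * 2.2 * 1.8
= 9.02 * 1.8
= 16.24 m/min

16.24


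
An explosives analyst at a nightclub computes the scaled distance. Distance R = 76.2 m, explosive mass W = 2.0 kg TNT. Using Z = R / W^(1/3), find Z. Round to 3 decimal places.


Scaled distance calculation:
W^(1/3) = 2.0^(1/3) = 1.259921
Z = R / W^(1/3) = 76.2 / 1.259921
Z = 60.480 m/kg^(1/3)

60.480


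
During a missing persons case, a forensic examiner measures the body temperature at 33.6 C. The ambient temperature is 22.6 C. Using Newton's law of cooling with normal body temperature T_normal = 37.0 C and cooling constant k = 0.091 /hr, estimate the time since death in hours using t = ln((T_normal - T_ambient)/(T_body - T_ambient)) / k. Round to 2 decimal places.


Using Newton's law of cooling:
t = ln((T_normal - T_ambient) / (T_body - T_ambient)) / k
T_normal - T_ambient = 14.4
T_body - T_ambient = 11.0
Ratio = 1.309091
ln(ratio) = 0.269333
t = 0.269333 / 0.091 = 2.96 hours

2.96


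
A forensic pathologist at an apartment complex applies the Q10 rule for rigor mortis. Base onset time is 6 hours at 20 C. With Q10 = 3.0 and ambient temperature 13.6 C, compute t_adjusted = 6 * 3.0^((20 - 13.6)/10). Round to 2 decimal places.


Rigor mortis time adjustment:
Exponent = (T_ref - T_actual) / 10 = (20 - 13.6) / 10 = 0.64
Q10 factor = 3.0^0.64 = 2.02003
t_adjusted = 6 * 2.02003 = 12.12 hours

12.12


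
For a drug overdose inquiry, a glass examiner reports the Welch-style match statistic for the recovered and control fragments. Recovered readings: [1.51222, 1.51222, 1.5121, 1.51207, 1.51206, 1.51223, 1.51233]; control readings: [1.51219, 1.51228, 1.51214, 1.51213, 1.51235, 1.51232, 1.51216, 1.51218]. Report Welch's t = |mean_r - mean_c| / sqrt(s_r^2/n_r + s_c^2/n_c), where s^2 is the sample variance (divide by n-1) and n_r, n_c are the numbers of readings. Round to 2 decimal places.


Welch's t-criterion for glass RI comparison:
Recovered mean = sum / n_r = 10.58523 / 7 = 1.5121757
Control mean = sum / n_c = 12.09775 / 8 = 1.5122187
Recovered sample variance s_r^2 = 1.01619e-08
Control sample variance s_c^2 = 7.29821e-09
Welch SE (unpooled) = sqrt(s_r^2/n_r + s_c^2/n_c) = sqrt(1.4517e-09 + 9.12277e-10) = sqrt(2.36398e-09) = 4.86208e-05
|mean_r - mean_c| = 4.30357e-05
t = 4.30357e-05 / 4.86208e-05 = 0.89

0.89


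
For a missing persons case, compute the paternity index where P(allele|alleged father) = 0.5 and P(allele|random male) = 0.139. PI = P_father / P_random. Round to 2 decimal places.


Paternity Index calculation:
PI = P(allele|father) / P(allele|random)
PI = 0.5 / 0.139
PI = 3.60

3.60


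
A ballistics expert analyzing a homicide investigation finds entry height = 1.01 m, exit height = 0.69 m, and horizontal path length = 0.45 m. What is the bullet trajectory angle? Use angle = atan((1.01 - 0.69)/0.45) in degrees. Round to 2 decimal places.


Bullet trajectory angle:
Height difference = 1.01 - 0.69 = 0.32 m
angle = atan(0.32 / 0.45)
angle = atan(0.711111)
angle = 35.42 degrees

35.42


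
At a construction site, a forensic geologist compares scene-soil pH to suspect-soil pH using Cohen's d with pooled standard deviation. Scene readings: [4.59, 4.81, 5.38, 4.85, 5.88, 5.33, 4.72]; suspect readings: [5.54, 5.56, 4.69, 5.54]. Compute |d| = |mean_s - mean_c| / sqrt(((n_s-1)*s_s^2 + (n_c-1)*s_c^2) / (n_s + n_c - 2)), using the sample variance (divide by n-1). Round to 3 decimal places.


Pooled-variance Cohen's d for soil pH comparison:
Scene mean = 35.56 / 7 = 5.08
Suspect mean = 21.33 / 4 = 5.3325
Scene sample variance s_s^2 = 0.214667
Suspect sample variance s_c^2 = 0.183558
Pooled variance = ((n_s-1)*s_s^2 + (n_c-1)*s_c^2) / (n_s + n_c - 2) = 0.204297
Pooled SD = sqrt(0.204297) = 0.451992
Mean difference = -0.2525
|d| = |-0.2525| / 0.451992 = 0.559

0.559


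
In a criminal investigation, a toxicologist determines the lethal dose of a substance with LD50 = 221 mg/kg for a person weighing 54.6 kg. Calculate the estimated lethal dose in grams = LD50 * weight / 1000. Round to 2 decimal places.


Lethal dose calculation:
Lethal dose = LD50 * body_weight / 1000
= 221 * 54.6 / 1000
= 12066.6 / 1000
= 12.07 g

12.07


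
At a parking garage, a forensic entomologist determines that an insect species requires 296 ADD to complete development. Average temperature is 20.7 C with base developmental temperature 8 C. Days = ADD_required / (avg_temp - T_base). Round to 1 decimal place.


Insect development time:
Effective temperature = avg_temp - T_base = 20.7 - 8 = 12.7 C
Days = ADD / effective_temp = 296 / 12.7 = 23.3 days

23.3


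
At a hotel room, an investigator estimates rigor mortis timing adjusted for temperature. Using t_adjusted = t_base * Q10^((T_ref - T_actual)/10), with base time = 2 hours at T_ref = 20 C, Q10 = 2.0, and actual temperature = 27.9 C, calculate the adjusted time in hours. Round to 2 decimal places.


Rigor mortis time adjustment:
Exponent = (T_ref - T_actual) / 10 = (20 - 27.9) / 10 = -0.79
Q10 factor = 2.0^-0.79 = 0.57834
t_adjusted = 2 * 0.57834 = 1.16 hours

1.16


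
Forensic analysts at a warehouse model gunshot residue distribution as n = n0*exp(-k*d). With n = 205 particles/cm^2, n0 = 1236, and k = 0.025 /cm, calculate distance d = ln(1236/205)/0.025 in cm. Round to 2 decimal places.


GSR distance calculation:
n0/n = 1236 / 205 = 6.029268
ln(n0/n) = 1.796626
d = 1.796626 / 0.025 = 71.87 cm

71.87


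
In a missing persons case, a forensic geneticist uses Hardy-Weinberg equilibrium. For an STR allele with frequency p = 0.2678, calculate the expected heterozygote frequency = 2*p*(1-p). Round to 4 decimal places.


Hardy-Weinberg heterozygote frequency:
q = 1 - p = 1 - 0.2678 = 0.7322
2pq = 2 * 0.2678 * 0.7322 = 0.3922

0.3922


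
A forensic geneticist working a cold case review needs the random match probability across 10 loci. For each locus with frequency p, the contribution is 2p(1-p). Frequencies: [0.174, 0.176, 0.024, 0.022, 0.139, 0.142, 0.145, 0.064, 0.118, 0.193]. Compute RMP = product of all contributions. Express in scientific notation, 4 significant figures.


Computing RMP for 10 loci:
Locus 1: 2 * 0.174 * 0.826 = 0.287448
Locus 2: 2 * 0.176 * 0.824 = 0.290048
Locus 3: 2 * 0.024 * 0.976 = 0.046848
Locus 4: 2 * 0.022 * 0.978 = 0.043032
Locus 5: 2 * 0.139 * 0.861 = 0.239358
Locus 6: 2 * 0.142 * 0.858 = 0.243672
Locus 7: 2 * 0.145 * 0.855 = 0.24795
Locus 8: 2 * 0.064 * 0.936 = 0.119808
Locus 9: 2 * 0.118 * 0.882 = 0.208152
Locus 10: 2 * 0.193 * 0.807 = 0.311502
RMP = 1.888e-08

1.888e-08


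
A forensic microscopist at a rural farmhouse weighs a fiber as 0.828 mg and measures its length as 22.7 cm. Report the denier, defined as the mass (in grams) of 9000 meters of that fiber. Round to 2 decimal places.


Denier calculation:
Mass in grams = 0.828 mg / 1000 = 0.000828 g
Length in meters = 22.7 cm / 100 = 0.227 m
Linear density = mass / length = 0.000828 / 0.227 = 0.00364758 g/m
Denier = (g/m) * 9000 = 0.00364758 * 9000 = 32.83

32.83


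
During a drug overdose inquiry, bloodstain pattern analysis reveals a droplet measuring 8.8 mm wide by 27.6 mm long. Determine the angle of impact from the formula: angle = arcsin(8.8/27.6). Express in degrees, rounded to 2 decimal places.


Blood spatter impact angle calculation:
width / length = 8.8 / 27.6 = 0.318841
angle = arcsin(0.318841)
angle = 18.59 degrees

18.59


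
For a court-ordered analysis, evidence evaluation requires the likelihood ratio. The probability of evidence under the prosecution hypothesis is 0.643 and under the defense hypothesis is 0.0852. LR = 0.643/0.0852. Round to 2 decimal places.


Likelihood ratio calculation:
LR = P(E|Hp) / P(E|Hd)
LR = 0.643 / 0.0852
LR = 7.55

7.55


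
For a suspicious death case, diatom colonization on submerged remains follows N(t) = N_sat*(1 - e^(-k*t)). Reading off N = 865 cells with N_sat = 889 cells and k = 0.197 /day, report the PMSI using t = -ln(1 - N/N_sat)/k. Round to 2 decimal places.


PMSI from diatom colonization curve:
N / N_sat = 865 / 889 = 0.973003
1 - N/N_sat = 0.026997
ln(1 - N/N_sat) = -3.61203
t = -ln(1 - N/N_sat) / k = -(-3.61203) / 0.197 = 18.34 days

18.34


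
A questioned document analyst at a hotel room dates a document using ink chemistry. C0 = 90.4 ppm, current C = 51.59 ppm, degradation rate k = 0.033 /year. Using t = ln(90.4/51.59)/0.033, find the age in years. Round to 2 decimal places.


Document age estimation:
C0/C = 90.4 / 51.59 = 1.752278
ln(C0/C) = 0.560917
t = 0.560917 / 0.033 = 17.00 years

17.00


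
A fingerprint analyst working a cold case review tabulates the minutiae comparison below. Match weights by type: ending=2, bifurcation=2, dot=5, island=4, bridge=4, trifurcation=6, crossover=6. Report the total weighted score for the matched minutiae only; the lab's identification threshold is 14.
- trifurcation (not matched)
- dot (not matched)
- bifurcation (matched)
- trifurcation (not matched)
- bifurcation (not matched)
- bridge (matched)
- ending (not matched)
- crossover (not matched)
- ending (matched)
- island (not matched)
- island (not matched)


Weighted minutiae match score:
  trifurcation: not matched, +0
  dot: not matched, +0
  bifurcation: matched, +2 (running total 2)
  trifurcation: not matched, +0
  bifurcation: not matched, +0
  bridge: matched, +4 (running total 6)
  ending: not matched, +0
  crossover: not matched, +0
  ending: matched, +2 (running total 8)
  island: not matched, +0
  island: not matched, +0
Total score = 8
Threshold = 14; verdict = inconclusive

8


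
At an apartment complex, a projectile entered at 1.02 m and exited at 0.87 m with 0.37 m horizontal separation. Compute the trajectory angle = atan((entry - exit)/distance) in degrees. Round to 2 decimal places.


Bullet trajectory angle:
Height difference = 1.02 - 0.87 = 0.15 m
angle = atan(0.15 / 0.37)
angle = atan(0.405405)
angle = 22.07 degrees

22.07


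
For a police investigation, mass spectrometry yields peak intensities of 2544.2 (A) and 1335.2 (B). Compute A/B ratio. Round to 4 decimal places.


Spectral peak ratio:
Peak A = 2544.2 counts
Peak B = 1335.2 counts
Ratio = 2544.2 / 1335.2 = 1.9055

1.9055


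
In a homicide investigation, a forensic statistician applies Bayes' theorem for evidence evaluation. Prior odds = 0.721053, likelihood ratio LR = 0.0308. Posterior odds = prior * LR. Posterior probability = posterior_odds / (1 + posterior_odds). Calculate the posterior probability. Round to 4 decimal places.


Bayesian evidence evaluation:
Posterior odds = prior_odds * LR = 0.721053 * 0.0308 = 0.02220843
Posterior probability = posterior_odds / (1 + posterior_odds)
= 0.02220843 / (1 + 0.02220843)
= 0.02220843 / 1.02220843
= 0.0217

0.0217


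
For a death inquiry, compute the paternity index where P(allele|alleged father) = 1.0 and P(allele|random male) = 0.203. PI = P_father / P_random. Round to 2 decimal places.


Paternity Index calculation:
PI = P(allele|father) / P(allele|random)
PI = 1.0 / 0.203
PI = 4.93

4.93


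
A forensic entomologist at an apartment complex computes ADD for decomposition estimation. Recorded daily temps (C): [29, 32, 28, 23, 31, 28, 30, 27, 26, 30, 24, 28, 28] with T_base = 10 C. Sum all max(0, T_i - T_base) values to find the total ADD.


Computing ADD day by day:
Day 1: max(0, 29 - 10) = 19
Day 2: max(0, 32 - 10) = 22
Day 3: max(0, 28 - 10) = 18
Day 4: max(0, 23 - 10) = 13
Day 5: max(0, 31 - 10) = 21
Day 6: max(0, 28 - 10) = 18
Day 7: max(0, 30 - 10) = 20
Day 8: max(0, 27 - 10) = 17
Day 9: max(0, 26 - 10) = 16
Day 10: max(0, 30 - 10) = 20
Day 11: max(0, 24 - 10) = 14
Day 12: max(0, 28 - 10) = 18
Day 13: max(0, 28 - 10) = 18
Total ADD = 234

234


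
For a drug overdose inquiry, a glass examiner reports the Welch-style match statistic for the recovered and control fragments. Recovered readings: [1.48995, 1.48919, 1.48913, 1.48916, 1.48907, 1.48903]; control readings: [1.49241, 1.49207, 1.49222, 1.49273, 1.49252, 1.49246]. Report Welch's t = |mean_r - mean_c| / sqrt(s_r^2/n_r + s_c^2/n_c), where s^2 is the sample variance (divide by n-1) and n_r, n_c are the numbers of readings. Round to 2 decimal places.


Welch's t-criterion for glass RI comparison:
Recovered mean = sum / n_r = 8.93553 / 6 = 1.489255
Control mean = sum / n_c = 8.95441 / 6 = 1.4924017
Recovered sample variance s_r^2 = 1.1935e-07
Control sample variance s_c^2 = 5.36567e-08
Welch SE (unpooled) = sqrt(s_r^2/n_r + s_c^2/n_c) = sqrt(1.98917e-08 + 8.94278e-09) = sqrt(2.88345e-08) = 0.000169807
|mean_r - mean_c| = 0.00314667
t = 0.00314667 / 0.000169807 = 18.53

18.53


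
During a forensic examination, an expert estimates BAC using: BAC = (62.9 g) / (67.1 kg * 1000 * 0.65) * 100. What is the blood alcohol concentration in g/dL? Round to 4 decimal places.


Applying the Widmark formula:
BAC = (dose_g / (body_wt * 1000 * r)) * 100
Denominator = 67.1 * 1000 * 0.65 = 43615
BAC = (62.9 / 43615) * 100
BAC = 0.1442 g/dL

0.1442


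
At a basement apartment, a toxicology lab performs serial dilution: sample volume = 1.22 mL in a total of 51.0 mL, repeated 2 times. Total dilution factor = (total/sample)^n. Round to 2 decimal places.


Dilution factor calculation:
Single dilution = V_total / V_sample = 51.0 / 1.22 ≈ 41.803279
Number of dilutions = 2
Total DF = (51.0 / 1.22)^2 (full precision, rounded at the end) = 1747.51

1747.51


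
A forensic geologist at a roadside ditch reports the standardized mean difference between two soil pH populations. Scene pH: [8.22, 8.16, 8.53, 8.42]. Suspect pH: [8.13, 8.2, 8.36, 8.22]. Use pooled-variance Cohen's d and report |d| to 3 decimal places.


Pooled-variance Cohen's d for soil pH comparison:
Scene mean = 33.33 / 4 = 8.3325
Suspect mean = 32.91 / 4 = 8.2275
Scene sample variance s_s^2 = 0.029692
Suspect sample variance s_c^2 = 0.009292
Pooled variance = ((n_s-1)*s_s^2 + (n_c-1)*s_c^2) / (n_s + n_c - 2) = 0.019492
Pooled SD = sqrt(0.019492) = 0.139614
Mean difference = 0.105
|d| = |0.105| / 0.139614 = 0.752

0.752


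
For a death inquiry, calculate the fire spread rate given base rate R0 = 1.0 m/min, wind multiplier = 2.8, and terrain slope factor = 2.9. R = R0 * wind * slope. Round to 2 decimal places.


Fire spread rate calculation:
R = R0 * wind_factor * slope_factor
= 1.0 * 2.8 * 2.9
= 2.8 * 2.9
= 8.12 m/min

8.12


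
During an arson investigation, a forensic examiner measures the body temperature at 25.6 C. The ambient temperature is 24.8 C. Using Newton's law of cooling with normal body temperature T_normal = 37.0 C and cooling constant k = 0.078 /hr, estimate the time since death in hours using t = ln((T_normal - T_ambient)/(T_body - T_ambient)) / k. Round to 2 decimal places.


Using Newton's law of cooling:
t = ln((T_normal - T_ambient) / (T_body - T_ambient)) / k
T_normal - T_ambient = 12.2
T_body - T_ambient = 0.8
Ratio = 15.25
ln(ratio) = 2.72458
t = 2.72458 / 0.078 = 34.93 hours

34.93


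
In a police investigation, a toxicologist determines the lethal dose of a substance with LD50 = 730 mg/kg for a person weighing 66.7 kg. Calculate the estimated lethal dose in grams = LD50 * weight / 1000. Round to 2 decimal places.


Lethal dose calculation:
Lethal dose = LD50 * body_weight / 1000
= 730 * 66.7 / 1000
= 48691 / 1000
= 48.69 g

48.69


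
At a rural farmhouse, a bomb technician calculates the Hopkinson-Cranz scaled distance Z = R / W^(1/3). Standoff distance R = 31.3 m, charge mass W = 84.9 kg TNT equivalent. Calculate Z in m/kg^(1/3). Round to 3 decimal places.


Scaled distance calculation:
W^(1/3) = 84.9^(1/3) = 4.395105
Z = R / W^(1/3) = 31.3 / 4.395105
Z = 7.122 m/kg^(1/3)

7.122


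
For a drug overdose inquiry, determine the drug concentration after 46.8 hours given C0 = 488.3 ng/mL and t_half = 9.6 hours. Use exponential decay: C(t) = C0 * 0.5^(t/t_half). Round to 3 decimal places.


Drug concentration decay:
Number of half-lives = t / t_half = 46.8 / 9.6 = 4.875
Decay factor = 0.5^4.875 = 0.03407837
C(t) = 488.3 * 0.03407837 = 16.640 ng/mL

16.640


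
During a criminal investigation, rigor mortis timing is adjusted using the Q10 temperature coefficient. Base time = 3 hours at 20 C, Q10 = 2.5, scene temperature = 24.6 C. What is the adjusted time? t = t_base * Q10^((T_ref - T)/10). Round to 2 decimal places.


Rigor mortis time adjustment:
Exponent = (T_ref - T_actual) / 10 = (20 - 24.6) / 10 = -0.46
Q10 factor = 2.5^-0.46 = 0.65607
t_adjusted = 3 * 0.65607 = 1.97 hours

1.97


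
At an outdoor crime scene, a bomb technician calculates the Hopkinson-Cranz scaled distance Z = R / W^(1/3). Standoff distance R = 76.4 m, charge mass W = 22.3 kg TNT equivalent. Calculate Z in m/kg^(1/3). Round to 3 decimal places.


Scaled distance calculation:
W^(1/3) = 22.3^(1/3) = 2.814718
Z = R / W^(1/3) = 76.4 / 2.814718
Z = 27.143 m/kg^(1/3)

27.143


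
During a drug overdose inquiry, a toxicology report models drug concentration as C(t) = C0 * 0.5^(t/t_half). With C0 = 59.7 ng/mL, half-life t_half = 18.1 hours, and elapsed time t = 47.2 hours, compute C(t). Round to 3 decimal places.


Drug concentration decay:
Number of half-lives = t / t_half = 47.2 / 18.1 = 2.607735
Decay factor = 0.5^2.607735 = 0.16405654
C(t) = 59.7 * 0.16405654 = 9.794 ng/mL

9.794


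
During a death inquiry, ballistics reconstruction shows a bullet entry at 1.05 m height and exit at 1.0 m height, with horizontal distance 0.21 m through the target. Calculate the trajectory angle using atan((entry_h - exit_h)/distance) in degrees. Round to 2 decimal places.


Bullet trajectory angle:
Height difference = 1.05 - 1.0 = 0.05 m
angle = atan(0.05 / 0.21)
angle = atan(0.238095)
angle = 13.39 degrees

13.39


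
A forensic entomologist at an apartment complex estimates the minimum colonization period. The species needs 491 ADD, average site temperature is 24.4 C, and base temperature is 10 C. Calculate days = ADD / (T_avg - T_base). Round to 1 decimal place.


Insect development time:
Effective temperature = avg_temp - T_base = 24.4 - 10 = 14.4 C
Days = ADD / effective_temp = 491 / 14.4 = 34.1 days

34.1


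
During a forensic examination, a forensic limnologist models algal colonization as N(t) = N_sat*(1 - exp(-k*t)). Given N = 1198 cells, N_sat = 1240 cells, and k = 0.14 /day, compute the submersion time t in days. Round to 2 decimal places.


PMSI from diatom colonization curve:
N / N_sat = 1198 / 1240 = 0.966129
1 - N/N_sat = 0.033871
ln(1 - N/N_sat) = -3.385196
t = -ln(1 - N/N_sat) / k = -(-3.385196) / 0.14 = 24.18 days

24.18
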